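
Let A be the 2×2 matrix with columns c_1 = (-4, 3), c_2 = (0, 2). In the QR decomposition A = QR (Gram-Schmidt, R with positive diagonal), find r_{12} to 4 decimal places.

r_{12} = 1.2000

e_1 = c_1/‖c_1‖ = (-4, 3)/5.0000 = (-0.8000, 0.6000).
r_{12} = e_1·c_2 = 1.2000.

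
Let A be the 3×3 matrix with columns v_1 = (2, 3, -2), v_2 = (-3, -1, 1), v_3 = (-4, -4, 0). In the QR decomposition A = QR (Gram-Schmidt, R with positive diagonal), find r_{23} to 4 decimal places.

v_1 = (2, 3, -2); ‖v_1‖ = 4.1231, so e_1 = (0.4851, 0.7276, -0.4851).
e_1·v_2 = 0.4851·(-3) + 0.7276·(-1) + (-0.4851)·1 = -2.6679.
u_2 = v_2 + 2.6679·e_1 = (-1.7059, 0.9412, -0.2941).
‖u_2‖ = 1.9704, so e_2 = (-0.8658, 0.4777, -0.1493).
r_{23} = e_2·v_3 = 1.5524.

r_{23} = 1.5524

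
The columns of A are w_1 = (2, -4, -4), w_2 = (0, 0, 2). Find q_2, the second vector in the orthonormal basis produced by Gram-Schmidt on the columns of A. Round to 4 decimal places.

w_1 = (2, -4, -4); ‖w_1‖ = 6.0000, so q_1 = (0.3333, -0.6667, -0.6667).
q_1·w_2 = 0.3333·0 + (-0.6667)·0 + (-0.6667)·2 = -1.3333.
u_2 = w_2 + 1.3333·q_1 = (0.4444, -0.8889, 1.1111).
‖u_2‖ = 1.4907, so q_2 = (0.2981, -0.5963, 0.7454).

q_2 = (0.2981, -0.5963, 0.7454)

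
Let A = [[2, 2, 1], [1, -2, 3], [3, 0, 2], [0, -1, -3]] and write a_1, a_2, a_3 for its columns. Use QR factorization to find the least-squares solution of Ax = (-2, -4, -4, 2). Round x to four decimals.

x = (-0.8475, 0.3219, -0.7981)

a_1 = (2, 1, 3, 0); ‖a_1‖ = 3.7417, so q_1 = (0.5345, 0.2673, 0.8018, 0.0000).
q_1·a_2 = 0.5345·2 + 0.2673·(-2) + 0.8018·0 + 0.0000·(-1) = 0.5345.
u_2 = a_2 − 0.5345·q_1 = (1.7143, -2.1429, -0.4286, -1.0000).
‖u_2‖ = 2.9520, so q_2 = (0.5807, -0.7259, -0.1452, -0.3388).
q_1·a_3 = 0.5345·1 + 0.2673·3 + 0.8018·2 + 0.0000·(-3) = 2.9399; q_2·a_3 = 0.5807·1 + (-0.7259)·3 + (-0.1452)·2 + (-0.3388)·(-3) = -0.8711.
u_3 = a_3 − 2.9399·q_1 + 0.8711·q_2 = (-0.0656, 1.5820, -0.4836, -3.2951).
‖u_3‖ = 3.6876, so q_3 = (-0.0178, 0.4290, -0.1311, -0.8936).
Qᵀb = (-5.3452, 1.6454, -2.9430).
Back-substitute: x_3 = -2.9430/3.6876 = -0.7981.
x_2 = (1.6454 + 0.8711·(-0.7981))/2.9520 = 0.3219.
x_1 = (-5.3452 − 0.5345·0.3219 − 2.9399·(-0.7981))/3.7417 = -0.8475.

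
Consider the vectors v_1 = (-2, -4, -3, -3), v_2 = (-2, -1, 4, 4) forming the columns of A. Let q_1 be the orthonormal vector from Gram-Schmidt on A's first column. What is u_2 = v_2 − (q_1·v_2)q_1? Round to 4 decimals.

v_1 = (-2, -4, -3, -3); ‖v_1‖ = 6.1644, so q_1 = (-0.3244, -0.6489, -0.4867, -0.4867).
q_1·v_2 = (-0.3244)·(-2) + (-0.6489)·(-1) + (-0.4867)·4 + (-0.4867)·4 = -2.5955.
u_2 = v_2 + 2.5955·q_1 = (-2.8421, -2.6842, 2.7368, 2.7368).

u_2 = (-2.8421, -2.6842, 2.7368, 2.7368)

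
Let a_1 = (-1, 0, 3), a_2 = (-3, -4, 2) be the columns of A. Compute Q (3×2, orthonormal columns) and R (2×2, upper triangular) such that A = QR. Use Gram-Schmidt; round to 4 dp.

a_1 = (-1, 0, 3); ‖a_1‖ = 3.1623, so e_1 = (-0.3162, 0.0000, 0.9487).
e_1·a_2 = (-0.3162)·(-3) + 0.0000·(-4) + 0.9487·2 = 2.8460.
u_2 = a_2 − 2.8460·e_1 = (-2.1000, -4.0000, -0.7000).
‖u_2‖ = 4.5717, so e_2 = (-0.4594, -0.8750, -0.1531).

Q = [[-0.3162, -0.4594], [0.0000, -0.8750], [0.9487, -0.1531]], R = [[3.1623, 2.8460], [0.0000, 4.5717]]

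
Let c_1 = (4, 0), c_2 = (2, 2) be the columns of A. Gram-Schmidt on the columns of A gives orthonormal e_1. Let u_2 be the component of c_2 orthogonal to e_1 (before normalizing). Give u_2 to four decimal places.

u_2 = (0.0000, 2.0000)

c_1 = (4, 0); ‖c_1‖ = 4.0000, so e_1 = (1.0000, 0.0000).
e_1·c_2 = 1.0000·2 + 0.0000·2 = 2.0000.
u_2 = c_2 − 2.0000·e_1 = (0.0000, 2.0000).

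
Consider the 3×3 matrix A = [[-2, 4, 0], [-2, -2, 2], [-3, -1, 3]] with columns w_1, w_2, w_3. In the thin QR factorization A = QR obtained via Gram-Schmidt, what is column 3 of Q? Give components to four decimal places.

e_3 = (-0.2120, -0.7420, 0.6360)

e_1 = w_1/‖w_1‖ = (-2, -2, -3)/4.1231 = (-0.4851, -0.4851, -0.7276).
r_{12} = e_1·w_2 = -0.2425.
u_2 = w_2 + 0.2425·e_1 = (3.8824, -2.1176, -1.1765).
‖u_2‖ = 4.5762, so e_2 = (0.8484, -0.4628, -0.2571).
r_{13} = e_1·w_3 = -3.1530; r_{23} = e_2·w_3 = -1.6968.
u_3 = w_3 + 3.1530·e_1 + 1.6968·e_2 = (-0.0899, -0.3146, 0.2697).
‖u_3‖ = 0.4240, so e_3 = (-0.2120, -0.7420, 0.6360).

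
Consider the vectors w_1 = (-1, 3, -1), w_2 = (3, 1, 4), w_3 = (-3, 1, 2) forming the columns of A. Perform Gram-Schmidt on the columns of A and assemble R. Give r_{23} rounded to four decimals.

w_1 = (-1, 3, -1); ‖w_1‖ = 3.3166, so e_1 = (-0.3015, 0.9045, -0.3015).
e_1·w_2 = (-0.3015)·3 + 0.9045·1 + (-0.3015)·4 = -1.2060.
u_2 = w_2 + 1.2060·e_1 = (2.6364, 2.0909, 3.6364).
‖u_2‖ = 4.9543, so e_2 = (0.5321, 0.4220, 0.7340).
r_{23} = e_2·w_3 = 0.2936.

r_{23} = 0.2936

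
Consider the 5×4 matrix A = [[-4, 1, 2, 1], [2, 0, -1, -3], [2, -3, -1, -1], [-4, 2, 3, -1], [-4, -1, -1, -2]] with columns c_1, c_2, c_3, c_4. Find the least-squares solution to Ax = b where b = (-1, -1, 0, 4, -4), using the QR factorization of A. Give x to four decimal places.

c_1 = (-4, 2, 2, -4, -4); ‖c_1‖ = 7.4833, so e_1 = (-0.5345, 0.2673, 0.2673, -0.5345, -0.5345).
e_1·c_2 = (-0.5345)·1 + 0.2673·0 + 0.2673·(-3) + (-0.5345)·2 + (-0.5345)·(-1) = -1.8708.
u_2 = c_2 + 1.8708·e_1 = (0.0000, 0.5000, -2.5000, 1.0000, -2.0000).
‖u_2‖ = 3.3912, so e_2 = (0.0000, 0.1474, -0.7372, 0.2949, -0.5898).
e_1·c_3 = (-0.5345)·2 + 0.2673·(-1) + 0.2673·(-1) + (-0.5345)·3 + (-0.5345)·(-1) = -2.6726; e_2·c_3 = 0.0000·2 + 0.1474·(-1) + (-0.7372)·(-1) + 0.2949·3 + (-0.5898)·(-1) = 2.0642.
u_3 = c_3 + 2.6726·e_1 − 2.0642·e_2 = (0.5714, -0.5901, 1.2360, 0.9627, -1.2112).
‖u_3‖ = 2.1439, so e_3 = (0.2665, -0.2752, 0.5765, 0.4491, -0.5649).
e_1·c_4 = (-0.5345)·1 + 0.2673·(-3) + 0.2673·(-1) + (-0.5345)·(-1) + (-0.5345)·(-2) = 0.0000; e_2·c_4 = 0.0000·1 + 0.1474·(-3) + (-0.7372)·(-1) + 0.2949·(-1) + (-0.5898)·(-2) = 1.1795; e_3·c_4 = 0.2665·1 + (-0.2752)·(-3) + 0.5765·(-1) + 0.4491·(-1) + (-0.5649)·(-2) = 1.1965.
u_4 = c_4 − 0.0000·e_1 − 1.1795·e_2 − 1.1965·e_3 = (0.6811, -2.8446, -0.8203, -1.8851, -0.6284).
‖u_4‖ = 3.6300, so e_4 = (0.1876, -0.7836, -0.2260, -0.5193, -0.1731).
Qᵀb = (0.2673, 3.3912, 4.0647, -0.7888).
Back-substitute: x_4 = -0.7888/3.6300 = -0.2173.
x_3 = (4.0647 − 1.1965·(-0.2173))/2.1439 = 2.0172.
x_2 = (3.3912 − 2.0642·2.0172 − 1.1795·(-0.2173))/3.3912 = -0.1523.
x_1 = (0.2673 + 1.8708·(-0.1523) + 2.6726·2.0172 − 0.0000·(-0.2173))/7.4833 = 0.7181.

x = (0.7181, -0.1523, 2.0172, -0.2173)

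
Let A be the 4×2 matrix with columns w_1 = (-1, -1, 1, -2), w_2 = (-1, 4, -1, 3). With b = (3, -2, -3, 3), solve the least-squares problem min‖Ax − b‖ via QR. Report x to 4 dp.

w_1 = (-1, -1, 1, -2); ‖w_1‖ = 2.6458, so q_1 = (-0.3780, -0.3780, 0.3780, -0.7559).
q_1·w_2 = (-0.3780)·(-1) + (-0.3780)·4 + 0.3780·(-1) + (-0.7559)·3 = -3.7796.
u_2 = w_2 + 3.7796·q_1 = (-2.4286, 2.5714, 0.4286, 0.1429).
‖u_2‖ = 3.5657, so q_2 = (-0.6811, 0.7212, 0.1202, 0.0401).
Qᵀb = (-3.7796, -3.7260).
Back-substitute: x_2 = -3.7260/3.5657 = -1.0449.
x_1 = (-3.7796 + 3.7796·(-1.0449))/2.6458 = -2.9213.

x = (-2.9213, -1.0449)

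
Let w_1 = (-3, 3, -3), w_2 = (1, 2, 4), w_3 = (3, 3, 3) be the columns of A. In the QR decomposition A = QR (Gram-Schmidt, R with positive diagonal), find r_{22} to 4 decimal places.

w_1 = (-3, 3, -3); ‖w_1‖ = 5.1962, so q_1 = (-0.5774, 0.5774, -0.5774).
q_1·w_2 = (-0.5774)·1 + 0.5774·2 + (-0.5774)·4 = -1.7321.
u_2 = w_2 + 1.7321·q_1 = (0.0000, 3.0000, 3.0000).
r_{22} = ‖u_2‖ = 4.2426.

r_{22} = 4.2426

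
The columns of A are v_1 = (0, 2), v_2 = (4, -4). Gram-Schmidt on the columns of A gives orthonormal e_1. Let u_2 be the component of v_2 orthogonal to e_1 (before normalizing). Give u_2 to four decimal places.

v_1 = (0, 2); ‖v_1‖ = 2.0000, so e_1 = (0.0000, 1.0000).
e_1·v_2 = 0.0000·4 + 1.0000·(-4) = -4.0000.
u_2 = v_2 + 4.0000·e_1 = (4.0000, 0.0000).

u_2 = (4.0000, 0.0000)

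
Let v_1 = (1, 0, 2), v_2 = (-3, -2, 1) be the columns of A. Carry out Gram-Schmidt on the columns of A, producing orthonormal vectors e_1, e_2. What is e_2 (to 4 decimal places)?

e_2 = (-0.7537, -0.5384, 0.3769)

v_1 = (1, 0, 2); ‖v_1‖ = 2.2361, so e_1 = (0.4472, 0.0000, 0.8944).
e_1·v_2 = 0.4472·(-3) + 0.0000·(-2) + 0.8944·1 = -0.4472.
u_2 = v_2 + 0.4472·e_1 = (-2.8000, -2.0000, 1.4000).
‖u_2‖ = 3.7148, so e_2 = (-0.7537, -0.5384, 0.3769).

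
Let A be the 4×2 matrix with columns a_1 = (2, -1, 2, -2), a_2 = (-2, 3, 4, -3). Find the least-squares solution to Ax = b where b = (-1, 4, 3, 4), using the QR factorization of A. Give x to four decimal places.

x = (-0.9034, 0.5348)

q_1 = a_1/‖a_1‖ = (2, -1, 2, -2)/3.6056 = (0.5547, -0.2774, 0.5547, -0.5547).
r_{12} = q_1·a_2 = 1.9415.
u_2 = a_2 − 1.9415·q_1 = (-3.0769, 3.5385, 2.9231, -1.9231).
‖u_2‖ = 5.8507, so q_2 = (-0.5259, 0.6048, 0.4996, -0.3287).
Qᵀb = (-2.2188, 3.1291).
Back-substitute: x_2 = 3.1291/5.8507 = 0.5348.
x_1 = (-2.2188 − 1.9415·0.5348)/3.6056 = -0.9034.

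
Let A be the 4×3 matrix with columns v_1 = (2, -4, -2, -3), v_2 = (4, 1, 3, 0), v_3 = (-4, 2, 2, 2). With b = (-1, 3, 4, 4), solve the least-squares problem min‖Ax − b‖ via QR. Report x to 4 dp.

x = (-0.4953, 0.5802, 0.6344)

e_1 = v_1/‖v_1‖ = (2, -4, -2, -3)/5.7446 = (0.3482, -0.6963, -0.3482, -0.5222).
r_{12} = e_1·v_2 = -0.3482.
u_2 = v_2 + 0.3482·e_1 = (4.1212, 0.7576, 2.8788, -0.1818).
‖u_2‖ = 5.0871, so e_2 = (0.8101, 0.1489, 0.5659, -0.0357).
r_{13} = e_1·v_3 = -4.5260; r_{23} = e_2·v_3 = -1.8824.
u_3 = v_3 + 4.5260·e_1 + 1.8824·e_2 = (-0.8993, -0.8712, 1.4895, -0.4309).
‖u_3‖ = 1.9930, so e_3 = (-0.4512, -0.4371, 0.7474, -0.2162).
Qᵀb = (-5.9186, 1.7573, 1.2644).
Back-substitute: x_3 = 1.2644/1.9930 = 0.6344.
x_2 = (1.7573 + 1.8824·0.6344)/5.0871 = 0.5802.
x_1 = (-5.9186 + 0.3482·0.5802 + 4.5260·0.6344)/5.7446 = -0.4953.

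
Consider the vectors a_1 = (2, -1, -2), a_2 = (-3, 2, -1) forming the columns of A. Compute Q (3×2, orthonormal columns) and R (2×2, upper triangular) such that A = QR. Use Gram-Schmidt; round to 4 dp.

Q = [[0.6667, -0.5270], [-0.3333, 0.4216], [-0.6667, -0.7379]], R = [[3.0000, -2.0000], [0.0000, 3.1623]]

q_1 = a_1/‖a_1‖ = (2, -1, -2)/3.0000 = (0.6667, -0.3333, -0.6667).
r_{12} = q_1·a_2 = -2.0000.
u_2 = a_2 + 2.0000·q_1 = (-1.6667, 1.3333, -2.3333).
‖u_2‖ = 3.1623, so q_2 = (-0.5270, 0.4216, -0.7379).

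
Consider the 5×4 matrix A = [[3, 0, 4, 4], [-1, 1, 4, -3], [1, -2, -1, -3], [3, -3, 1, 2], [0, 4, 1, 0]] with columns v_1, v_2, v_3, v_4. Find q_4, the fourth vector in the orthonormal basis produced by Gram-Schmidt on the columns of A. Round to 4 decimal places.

q_4 = (0.2280, -0.3267, -0.8330, -0.0593, -0.3793)

q_1 = v_1/‖v_1‖ = (3, -1, 1, 3, 0)/4.4721 = (0.6708, -0.2236, 0.2236, 0.6708, 0.0000).
r_{12} = q_1·v_2 = -2.6833.
u_2 = v_2 + 2.6833·q_1 = (1.8000, 0.4000, -1.4000, -1.2000, 4.0000).
‖u_2‖ = 4.7749, so q_2 = (0.3770, 0.0838, -0.2932, -0.2513, 0.8377).
r_{13} = q_1·v_3 = 2.2361; r_{23} = q_2·v_3 = 2.7226.
u_3 = v_3 − 2.2361·q_1 − 2.7226·q_2 = (1.4737, 4.2719, -0.7018, 0.1842, -1.2807).
‖u_3‖ = 4.7527, so q_3 = (0.3101, 0.8989, -0.1477, 0.0388, -0.2695).
r_{14} = q_1·v_4 = 4.0249; r_{24} = q_2·v_4 = 1.6335; r_{34} = q_3·v_4 = -0.9358.
u_4 = v_4 − 4.0249·q_1 − 1.6335·q_2 + 0.9358·q_3 = (0.9744, -1.3957, -3.5592, -0.2532, -1.6206).
‖u_4‖ = 4.2727, so q_4 = (0.2280, -0.3267, -0.8330, -0.0593, -0.3793).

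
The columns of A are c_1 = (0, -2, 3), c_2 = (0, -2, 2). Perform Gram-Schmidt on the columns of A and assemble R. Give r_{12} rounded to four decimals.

c_1 = (0, -2, 3); ‖c_1‖ = 3.6056, so q_1 = (0.0000, -0.5547, 0.8321).
r_{12} = q_1·c_2 = 2.7735.

r_{12} = 2.7735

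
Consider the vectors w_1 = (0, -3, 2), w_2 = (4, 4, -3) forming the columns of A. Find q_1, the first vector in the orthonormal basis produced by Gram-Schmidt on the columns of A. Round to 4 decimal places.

q_1 = w_1/‖w_1‖ = (0, -3, 2)/3.6056 = (0.0000, -0.8321, 0.5547).

q_1 = (0.0000, -0.8321, 0.5547)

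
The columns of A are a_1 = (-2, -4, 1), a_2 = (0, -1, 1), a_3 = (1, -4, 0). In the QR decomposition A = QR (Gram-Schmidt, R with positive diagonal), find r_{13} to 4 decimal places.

a_1 = (-2, -4, 1); ‖a_1‖ = 4.5826, so e_1 = (-0.4364, -0.8729, 0.2182).
r_{13} = e_1·a_3 = 3.0551.

r_{13} = 3.0551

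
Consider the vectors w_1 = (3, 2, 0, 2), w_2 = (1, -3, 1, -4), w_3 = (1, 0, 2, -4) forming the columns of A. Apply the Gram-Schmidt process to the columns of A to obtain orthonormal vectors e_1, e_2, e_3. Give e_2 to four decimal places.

e_2 = (0.6596, -0.3826, 0.2243, -0.6068)

w_1 = (3, 2, 0, 2); ‖w_1‖ = 4.1231, so e_1 = (0.7276, 0.4851, 0.0000, 0.4851).
e_1·w_2 = 0.7276·1 + 0.4851·(-3) + 0.0000·1 + 0.4851·(-4) = -2.6679.
u_2 = w_2 + 2.6679·e_1 = (2.9412, -1.7059, 1.0000, -2.7059).
‖u_2‖ = 4.4590, so e_2 = (0.6596, -0.3826, 0.2243, -0.6068).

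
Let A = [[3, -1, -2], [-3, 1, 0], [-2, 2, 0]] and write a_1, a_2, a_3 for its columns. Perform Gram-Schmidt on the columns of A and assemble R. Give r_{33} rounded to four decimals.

r_{33} = 1.4142

a_1 = (3, -3, -2); ‖a_1‖ = 4.6904, so e_1 = (0.6396, -0.6396, -0.4264).
e_1·a_2 = 0.6396·(-1) + (-0.6396)·1 + (-0.4264)·2 = -2.1320.
u_2 = a_2 + 2.1320·e_1 = (0.3636, -0.3636, 1.0909).
‖u_2‖ = 1.2060, so e_2 = (0.3015, -0.3015, 0.9045).
e_1·a_3 = 0.6396·(-2) + (-0.6396)·0 + (-0.4264)·0 = -1.2792; e_2·a_3 = 0.3015·(-2) + (-0.3015)·0 + 0.9045·0 = -0.6030.
u_3 = a_3 + 1.2792·e_1 + 0.6030·e_2 = (-1.0000, -1.0000, 0.0000).
r_{33} = ‖u_3‖ = 1.4142.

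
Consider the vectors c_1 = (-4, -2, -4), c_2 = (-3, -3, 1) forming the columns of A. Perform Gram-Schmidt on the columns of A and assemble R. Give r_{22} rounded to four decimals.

q_1 = c_1/‖c_1‖ = (-4, -2, -4)/6.0000 = (-0.6667, -0.3333, -0.6667).
r_{12} = q_1·c_2 = 2.3333.
u_2 = c_2 − 2.3333·q_1 = (-1.4444, -2.2222, 2.5556).
r_{22} = ‖u_2‖ = 3.6818.

r_{22} = 3.6818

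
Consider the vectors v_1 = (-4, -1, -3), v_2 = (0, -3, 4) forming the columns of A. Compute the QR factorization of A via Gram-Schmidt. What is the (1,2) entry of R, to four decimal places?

v_1 = (-4, -1, -3); ‖v_1‖ = 5.0990, so e_1 = (-0.7845, -0.1961, -0.5883).
r_{12} = e_1·v_2 = -1.7650.

r_{12} = -1.7650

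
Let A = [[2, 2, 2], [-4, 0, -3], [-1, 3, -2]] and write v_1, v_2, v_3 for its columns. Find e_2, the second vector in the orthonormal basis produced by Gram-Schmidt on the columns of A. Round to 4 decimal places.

v_1 = (2, -4, -1); ‖v_1‖ = 4.5826, so e_1 = (0.4364, -0.8729, -0.2182).
e_1·v_2 = 0.4364·2 + (-0.8729)·0 + (-0.2182)·3 = 0.2182.
u_2 = v_2 − 0.2182·e_1 = (1.9048, 0.1905, 3.0476).
‖u_2‖ = 3.5989, so e_2 = (0.5293, 0.0529, 0.8468).

e_2 = (0.5293, 0.0529, 0.8468)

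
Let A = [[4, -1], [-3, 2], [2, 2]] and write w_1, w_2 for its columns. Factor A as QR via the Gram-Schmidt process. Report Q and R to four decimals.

w_1 = (4, -3, 2); ‖w_1‖ = 5.3852, so q_1 = (0.7428, -0.5571, 0.3714).
q_1·w_2 = 0.7428·(-1) + (-0.5571)·2 + 0.3714·2 = -1.1142.
u_2 = w_2 + 1.1142·q_1 = (-0.1724, 1.3793, 2.4138).
‖u_2‖ = 2.7854, so q_2 = (-0.0619, 0.4952, 0.8666).

Q = [[0.7428, -0.0619], [-0.5571, 0.4952], [0.3714, 0.8666]], R = [[5.3852, -1.1142], [0.0000, 2.7854]]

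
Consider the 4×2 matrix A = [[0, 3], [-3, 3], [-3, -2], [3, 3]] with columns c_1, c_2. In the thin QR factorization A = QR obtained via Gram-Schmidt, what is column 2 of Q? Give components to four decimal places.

e_2 = (0.5508, 0.6732, -0.2448, 0.4284)

e_1 = c_1/‖c_1‖ = (0, -3, -3, 3)/5.1962 = (0.0000, -0.5774, -0.5774, 0.5774).
r_{12} = e_1·c_2 = 1.1547.
u_2 = c_2 − 1.1547·e_1 = (3.0000, 3.6667, -1.3333, 2.3333).
‖u_2‖ = 5.4467, so e_2 = (0.5508, 0.6732, -0.2448, 0.4284).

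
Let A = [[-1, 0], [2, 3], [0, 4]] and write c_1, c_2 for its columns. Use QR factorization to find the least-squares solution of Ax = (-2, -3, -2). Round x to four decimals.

x = (0.0225, -0.6854)

c_1 = (-1, 2, 0); ‖c_1‖ = 2.2361, so q_1 = (-0.4472, 0.8944, 0.0000).
q_1·c_2 = (-0.4472)·0 + 0.8944·3 + 0.0000·4 = 2.6833.
u_2 = c_2 − 2.6833·q_1 = (1.2000, 0.6000, 4.0000).
‖u_2‖ = 4.2190, so q_2 = (0.2844, 0.1422, 0.9481).
Qᵀb = (-1.7889, -2.8917).
Back-substitute: x_2 = -2.8917/4.2190 = -0.6854.
x_1 = (-1.7889 − 2.6833·(-0.6854))/2.2361 = 0.0225.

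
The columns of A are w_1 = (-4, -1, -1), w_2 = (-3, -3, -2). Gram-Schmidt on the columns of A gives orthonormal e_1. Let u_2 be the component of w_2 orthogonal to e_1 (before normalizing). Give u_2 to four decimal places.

u_2 = (0.7778, -2.0556, -1.0556)

w_1 = (-4, -1, -1); ‖w_1‖ = 4.2426, so e_1 = (-0.9428, -0.2357, -0.2357).
e_1·w_2 = (-0.9428)·(-3) + (-0.2357)·(-3) + (-0.2357)·(-2) = 4.0069.
u_2 = w_2 − 4.0069·e_1 = (0.7778, -2.0556, -1.0556).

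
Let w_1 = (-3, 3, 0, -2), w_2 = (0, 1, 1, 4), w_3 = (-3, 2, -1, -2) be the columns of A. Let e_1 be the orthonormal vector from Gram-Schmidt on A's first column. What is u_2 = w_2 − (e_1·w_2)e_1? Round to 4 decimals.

u_2 = (-0.6818, 1.6818, 1.0000, 3.5455)

w_1 = (-3, 3, 0, -2); ‖w_1‖ = 4.6904, so e_1 = (-0.6396, 0.6396, 0.0000, -0.4264).
e_1·w_2 = (-0.6396)·0 + 0.6396·1 + 0.0000·1 + (-0.4264)·4 = -1.0660.
u_2 = w_2 + 1.0660·e_1 = (-0.6818, 1.6818, 1.0000, 3.5455).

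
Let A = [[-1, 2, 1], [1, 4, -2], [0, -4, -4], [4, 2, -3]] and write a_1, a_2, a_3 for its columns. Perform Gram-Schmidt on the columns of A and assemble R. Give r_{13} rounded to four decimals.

r_{13} = -3.5355

a_1 = (-1, 1, 0, 4); ‖a_1‖ = 4.2426, so e_1 = (-0.2357, 0.2357, 0.0000, 0.9428).
r_{13} = e_1·a_3 = -3.5355.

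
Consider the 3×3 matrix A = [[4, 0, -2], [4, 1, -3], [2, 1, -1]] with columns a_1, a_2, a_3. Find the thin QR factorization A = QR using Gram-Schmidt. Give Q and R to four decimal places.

e_1 = a_1/‖a_1‖ = (4, 4, 2)/6.0000 = (0.6667, 0.6667, 0.3333).
r_{12} = e_1·a_2 = 1.0000.
u_2 = a_2 − 1.0000·e_1 = (-0.6667, 0.3333, 0.6667).
‖u_2‖ = 1.0000, so e_2 = (-0.6667, 0.3333, 0.6667).
r_{13} = e_1·a_3 = -3.6667; r_{23} = e_2·a_3 = -0.3333.
u_3 = a_3 + 3.6667·e_1 + 0.3333·e_2 = (0.2222, -0.4444, 0.4444).
‖u_3‖ = 0.6667, so e_3 = (0.3333, -0.6667, 0.6667).

Q = [[0.6667, -0.6667, 0.3333], [0.6667, 0.3333, -0.6667], [0.3333, 0.6667, 0.6667]], R = [[6.0000, 1.0000, -3.6667], [0.0000, 1.0000, -0.3333], [0.0000, 0.0000, 0.6667]]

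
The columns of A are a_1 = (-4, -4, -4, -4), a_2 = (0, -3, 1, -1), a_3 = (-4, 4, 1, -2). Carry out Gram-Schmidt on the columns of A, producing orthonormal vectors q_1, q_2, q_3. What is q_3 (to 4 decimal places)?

q_1 = a_1/‖a_1‖ = (-4, -4, -4, -4)/8.0000 = (-0.5000, -0.5000, -0.5000, -0.5000).
r_{12} = q_1·a_2 = 1.5000.
u_2 = a_2 − 1.5000·q_1 = (0.7500, -2.2500, 1.7500, -0.2500).
‖u_2‖ = 2.9580, so q_2 = (0.2535, -0.7606, 0.5916, -0.0845).
r_{13} = q_1·a_3 = 0.5000; r_{23} = q_2·a_3 = -3.2961.
u_3 = a_3 − 0.5000·q_1 + 3.2961·q_2 = (-2.9143, 1.7429, 3.2000, -2.0286).
‖u_3‖ = 5.0878, so q_3 = (-0.5728, 0.3426, 0.6290, -0.3987).

q_3 = (-0.5728, 0.3426, 0.6290, -0.3987)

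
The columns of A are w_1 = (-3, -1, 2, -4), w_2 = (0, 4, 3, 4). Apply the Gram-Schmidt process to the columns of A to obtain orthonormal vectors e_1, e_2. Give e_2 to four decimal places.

e_1 = w_1/‖w_1‖ = (-3, -1, 2, -4)/5.4772 = (-0.5477, -0.1826, 0.3651, -0.7303).
r_{12} = e_1·w_2 = -2.5560.
u_2 = w_2 + 2.5560·e_1 = (-1.4000, 3.5333, 3.9333, 2.1333).
‖u_2‖ = 5.8708, so e_2 = (-0.2385, 0.6018, 0.6700, 0.3634).

e_2 = (-0.2385, 0.6018, 0.6700, 0.3634)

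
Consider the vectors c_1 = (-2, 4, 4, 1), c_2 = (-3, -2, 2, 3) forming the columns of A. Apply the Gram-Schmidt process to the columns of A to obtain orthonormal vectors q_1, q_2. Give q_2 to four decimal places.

c_1 = (-2, 4, 4, 1); ‖c_1‖ = 6.0828, so q_1 = (-0.3288, 0.6576, 0.6576, 0.1644).
q_1·c_2 = (-0.3288)·(-3) + 0.6576·(-2) + 0.6576·2 + 0.1644·3 = 1.4796.
u_2 = c_2 − 1.4796·q_1 = (-2.5135, -2.9730, 1.0270, 2.7568).
‖u_2‖ = 4.8796, so q_2 = (-0.5151, -0.6093, 0.2105, 0.5650).

q_2 = (-0.5151, -0.6093, 0.2105, 0.5650)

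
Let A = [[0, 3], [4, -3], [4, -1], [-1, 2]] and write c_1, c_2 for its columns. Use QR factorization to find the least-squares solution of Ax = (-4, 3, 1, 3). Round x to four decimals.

x = (0.0253, -0.6759)

c_1 = (0, 4, 4, -1); ‖c_1‖ = 5.7446, so q_1 = (0.0000, 0.6963, 0.6963, -0.1741).
q_1·c_2 = 0.0000·3 + 0.6963·(-3) + 0.6963·(-1) + (-0.1741)·2 = -3.1334.
u_2 = c_2 + 3.1334·q_1 = (3.0000, -0.8182, 1.1818, 1.4545).
‖u_2‖ = 3.6307, so q_2 = (0.8263, -0.2254, 0.3255, 0.4006).
Qᵀb = (2.2630, -2.4538).
Back-substitute: x_2 = -2.4538/3.6307 = -0.6759.
x_1 = (2.2630 + 3.1334·(-0.6759))/5.7446 = 0.0253.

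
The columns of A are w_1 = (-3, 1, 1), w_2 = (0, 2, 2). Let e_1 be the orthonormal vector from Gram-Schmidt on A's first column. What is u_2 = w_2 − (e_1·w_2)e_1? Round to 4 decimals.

w_1 = (-3, 1, 1); ‖w_1‖ = 3.3166, so e_1 = (-0.9045, 0.3015, 0.3015).
e_1·w_2 = (-0.9045)·0 + 0.3015·2 + 0.3015·2 = 1.2060.
u_2 = w_2 − 1.2060·e_1 = (1.0909, 1.6364, 1.6364).

u_2 = (1.0909, 1.6364, 1.6364)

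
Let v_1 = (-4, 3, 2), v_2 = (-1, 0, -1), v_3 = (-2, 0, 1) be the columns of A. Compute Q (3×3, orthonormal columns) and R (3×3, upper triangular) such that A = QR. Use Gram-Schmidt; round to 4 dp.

v_1 = (-4, 3, 2); ‖v_1‖ = 5.3852, so q_1 = (-0.7428, 0.5571, 0.3714).
q_1·v_2 = (-0.7428)·(-1) + 0.5571·0 + 0.3714·(-1) = 0.3714.
u_2 = v_2 − 0.3714·q_1 = (-0.7241, -0.2069, -1.1379).
‖u_2‖ = 1.3646, so q_2 = (-0.5307, -0.1516, -0.8339).
q_1·v_3 = (-0.7428)·(-2) + 0.5571·0 + 0.3714·1 = 1.8570; q_2·v_3 = (-0.5307)·(-2) + (-0.1516)·0 + (-0.8339)·1 = 0.2274.
u_3 = v_3 − 1.8570·q_1 − 0.2274·q_2 = (-0.5000, -1.0000, 0.5000).
‖u_3‖ = 1.2247, so q_3 = (-0.4082, -0.8165, 0.4082).

Q = [[-0.7428, -0.5307, -0.4082], [0.5571, -0.1516, -0.8165], [0.3714, -0.8339, 0.4082]], R = [[5.3852, 0.3714, 1.8570], [0.0000, 1.3646, 0.2274], [0.0000, 0.0000, 1.2247]]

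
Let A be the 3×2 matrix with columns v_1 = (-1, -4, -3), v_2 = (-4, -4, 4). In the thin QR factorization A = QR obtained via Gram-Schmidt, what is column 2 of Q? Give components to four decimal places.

q_2 = (-0.5472, -0.4104, 0.7295)

v_1 = (-1, -4, -3); ‖v_1‖ = 5.0990, so q_1 = (-0.1961, -0.7845, -0.5883).
q_1·v_2 = (-0.1961)·(-4) + (-0.7845)·(-4) + (-0.5883)·4 = 1.5689.
u_2 = v_2 − 1.5689·q_1 = (-3.6923, -2.7692, 4.9231).
‖u_2‖ = 6.7482, so q_2 = (-0.5472, -0.4104, 0.7295).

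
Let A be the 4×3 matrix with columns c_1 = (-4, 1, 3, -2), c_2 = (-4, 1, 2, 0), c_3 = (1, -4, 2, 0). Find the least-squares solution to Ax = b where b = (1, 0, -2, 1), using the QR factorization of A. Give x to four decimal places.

x = (-0.5974, 0.2442, -0.1532)

c_1 = (-4, 1, 3, -2); ‖c_1‖ = 5.4772, so q_1 = (-0.7303, 0.1826, 0.5477, -0.3651).
q_1·c_2 = (-0.7303)·(-4) + 0.1826·1 + 0.5477·2 + (-0.3651)·0 = 4.1992.
u_2 = c_2 − 4.1992·q_1 = (-0.9333, 0.2333, -0.3000, 1.5333).
‖u_2‖ = 1.8348, so q_2 = (-0.5087, 0.1272, -0.1635, 0.8357).
q_1·c_3 = (-0.7303)·1 + 0.1826·(-4) + 0.5477·2 + (-0.3651)·0 = -0.3651; q_2·c_3 = (-0.5087)·1 + 0.1272·(-4) + (-0.1635)·2 + 0.8357·0 = -1.3443.
u_3 = c_3 + 0.3651·q_1 + 1.3443·q_2 = (0.0495, -3.7624, 1.9802, 0.9901).
‖u_3‖ = 4.3657, so q_3 = (0.0113, -0.8618, 0.4536, 0.2268).
Qᵀb = (-2.1909, 0.6540, -0.6690).
Back-substitute: x_3 = -0.6690/4.3657 = -0.1532.
x_2 = (0.6540 + 1.3443·(-0.1532))/1.8348 = 0.2442.
x_1 = (-2.1909 − 4.1992·0.2442 + 0.3651·(-0.1532))/5.4772 = -0.5974.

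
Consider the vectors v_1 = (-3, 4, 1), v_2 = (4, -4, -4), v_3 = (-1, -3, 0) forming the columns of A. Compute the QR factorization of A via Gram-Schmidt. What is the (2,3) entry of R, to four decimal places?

r_{23} = -1.0483

v_1 = (-3, 4, 1); ‖v_1‖ = 5.0990, so e_1 = (-0.5883, 0.7845, 0.1961).
e_1·v_2 = (-0.5883)·4 + 0.7845·(-4) + 0.1961·(-4) = -6.2757.
u_2 = v_2 + 6.2757·e_1 = (0.3077, 0.9231, -2.7692).
‖u_2‖ = 2.9352, so e_2 = (0.1048, 0.3145, -0.9435).
r_{23} = e_2·v_3 = -1.0483.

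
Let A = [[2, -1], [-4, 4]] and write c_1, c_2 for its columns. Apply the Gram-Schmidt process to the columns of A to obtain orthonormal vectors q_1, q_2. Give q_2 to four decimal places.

q_1 = c_1/‖c_1‖ = (2, -4)/4.4721 = (0.4472, -0.8944).
r_{12} = q_1·c_2 = -4.0249.
u_2 = c_2 + 4.0249·q_1 = (0.8000, 0.4000).
‖u_2‖ = 0.8944, so q_2 = (0.8944, 0.4472).

q_2 = (0.8944, 0.4472)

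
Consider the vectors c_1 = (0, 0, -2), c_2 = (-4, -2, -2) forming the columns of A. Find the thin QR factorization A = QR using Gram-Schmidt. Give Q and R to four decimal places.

c_1 = (0, 0, -2); ‖c_1‖ = 2.0000, so e_1 = (0.0000, 0.0000, -1.0000).
e_1·c_2 = 0.0000·(-4) + 0.0000·(-2) + (-1.0000)·(-2) = 2.0000.
u_2 = c_2 − 2.0000·e_1 = (-4.0000, -2.0000, 0.0000).
‖u_2‖ = 4.4721, so e_2 = (-0.8944, -0.4472, 0.0000).

Q = [[0.0000, -0.8944], [0.0000, -0.4472], [-1.0000, 0.0000]], R = [[2.0000, 2.0000], [0.0000, 4.4721]]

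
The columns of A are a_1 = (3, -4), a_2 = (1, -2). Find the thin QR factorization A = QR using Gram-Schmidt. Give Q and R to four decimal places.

e_1 = a_1/‖a_1‖ = (3, -4)/5.0000 = (0.6000, -0.8000).
r_{12} = e_1·a_2 = 2.2000.
u_2 = a_2 − 2.2000·e_1 = (-0.3200, -0.2400).
‖u_2‖ = 0.4000, so e_2 = (-0.8000, -0.6000).

Q = [[0.6000, -0.8000], [-0.8000, -0.6000]], R = [[5.0000, 2.2000], [0.0000, 0.4000]]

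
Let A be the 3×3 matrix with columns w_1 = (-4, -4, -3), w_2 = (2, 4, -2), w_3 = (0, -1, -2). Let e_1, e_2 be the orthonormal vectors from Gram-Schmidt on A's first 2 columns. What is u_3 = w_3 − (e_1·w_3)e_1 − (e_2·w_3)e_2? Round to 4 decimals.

w_1 = (-4, -4, -3); ‖w_1‖ = 6.4031, so e_1 = (-0.6247, -0.6247, -0.4685).
e_1·w_2 = (-0.6247)·2 + (-0.6247)·4 + (-0.4685)·(-2) = -2.8111.
u_2 = w_2 + 2.8111·e_1 = (0.2439, 2.2439, -3.3171).
‖u_2‖ = 4.0122, so e_2 = (0.0608, 0.5593, -0.8268).
e_1·w_3 = (-0.6247)·0 + (-0.6247)·(-1) + (-0.4685)·(-2) = 1.5617; e_2·w_3 = 0.0608·0 + 0.5593·(-1) + (-0.8268)·(-2) = 1.0942.
u_3 = w_3 − 1.5617·e_1 − 1.0942·e_2 = (0.9091, -0.6364, -0.3636).

u_3 = (0.9091, -0.6364, -0.3636)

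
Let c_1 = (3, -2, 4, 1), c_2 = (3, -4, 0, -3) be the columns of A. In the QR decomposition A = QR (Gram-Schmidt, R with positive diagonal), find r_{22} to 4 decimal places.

c_1 = (3, -2, 4, 1); ‖c_1‖ = 5.4772, so q_1 = (0.5477, -0.3651, 0.7303, 0.1826).
q_1·c_2 = 0.5477·3 + (-0.3651)·(-4) + 0.7303·0 + 0.1826·(-3) = 2.5560.
u_2 = c_2 − 2.5560·q_1 = (1.6000, -3.0667, -1.8667, -3.4667).
r_{22} = ‖u_2‖ = 5.2409.

r_{22} = 5.2409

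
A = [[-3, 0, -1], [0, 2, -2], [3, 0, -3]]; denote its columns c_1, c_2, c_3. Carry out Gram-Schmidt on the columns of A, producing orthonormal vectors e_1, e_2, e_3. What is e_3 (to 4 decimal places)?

c_1 = (-3, 0, 3); ‖c_1‖ = 4.2426, so e_1 = (-0.7071, 0.0000, 0.7071).
e_1·c_2 = (-0.7071)·0 + 0.0000·2 + 0.7071·0 = 0.0000.
u_2 = c_2 + 0.0000·e_1 = (0.0000, 2.0000, 0.0000).
‖u_2‖ = 2.0000, so e_2 = (0.0000, 1.0000, 0.0000).
e_1·c_3 = (-0.7071)·(-1) + 0.0000·(-2) + 0.7071·(-3) = -1.4142; e_2·c_3 = 0.0000·(-1) + 1.0000·(-2) + 0.0000·(-3) = -2.0000.
u_3 = c_3 + 1.4142·e_1 + 2.0000·e_2 = (-2.0000, 0.0000, -2.0000).
‖u_3‖ = 2.8284, so e_3 = (-0.7071, 0.0000, -0.7071).

e_3 = (-0.7071, 0.0000, -0.7071)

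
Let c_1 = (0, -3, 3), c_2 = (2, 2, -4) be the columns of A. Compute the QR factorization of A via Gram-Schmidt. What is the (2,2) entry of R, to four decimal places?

c_1 = (0, -3, 3); ‖c_1‖ = 4.2426, so q_1 = (0.0000, -0.7071, 0.7071).
q_1·c_2 = 0.0000·2 + (-0.7071)·2 + 0.7071·(-4) = -4.2426.
u_2 = c_2 + 4.2426·q_1 = (2.0000, -1.0000, -1.0000).
r_{22} = ‖u_2‖ = 2.4495.

r_{22} = 2.4495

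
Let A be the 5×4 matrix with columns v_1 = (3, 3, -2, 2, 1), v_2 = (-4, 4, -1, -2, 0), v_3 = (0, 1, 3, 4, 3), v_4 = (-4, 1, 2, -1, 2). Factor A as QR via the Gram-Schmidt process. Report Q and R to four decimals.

e_1 = v_1/‖v_1‖ = (3, 3, -2, 2, 1)/5.1962 = (0.5774, 0.5774, -0.3849, 0.3849, 0.1925).
r_{12} = e_1·v_2 = -0.3849.
u_2 = v_2 + 0.3849·e_1 = (-3.7778, 4.2222, -1.1481, -1.8519, 0.0741).
‖u_2‖ = 6.0706, so e_2 = (-0.6223, 0.6955, -0.1891, -0.3051, 0.0122).
r_{13} = e_1·v_3 = 1.5396; r_{23} = e_2·v_3 = -1.0555.
u_3 = v_3 − 1.5396·e_1 + 1.0555·e_2 = (-1.5457, 0.8452, 3.3930, 3.0854, 2.7166).
‖u_3‖ = 5.6139, so e_3 = (-0.2753, 0.1506, 0.6044, 0.5496, 0.4839).
r_{14} = e_1·v_4 = -2.5019; r_{24} = e_2·v_4 = 3.1360; r_{34} = e_3·v_4 = 2.8789.
u_4 = v_4 + 2.5019·e_1 − 3.1360·e_2 − 2.8789·e_3 = (0.1887, -0.1701, -0.1098, -0.6627, 1.0501).
‖u_4‖ = 1.2722, so e_4 = (0.1483, -0.1337, -0.0863, -0.5209, 0.8254).

Q = [[0.5774, -0.6223, -0.2753, 0.1483], [0.5774, 0.6955, 0.1506, -0.1337], [-0.3849, -0.1891, 0.6044, -0.0863], [0.3849, -0.3051, 0.5496, -0.5209], [0.1925, 0.0122, 0.4839, 0.8254]], R = [[5.1962, -0.3849, 1.5396, -2.5019], [0.0000, 6.0706, -1.0555, 3.1360], [0.0000, 0.0000, 5.6139, 2.8789], [0.0000, 0.0000, 0.0000, 1.2722]]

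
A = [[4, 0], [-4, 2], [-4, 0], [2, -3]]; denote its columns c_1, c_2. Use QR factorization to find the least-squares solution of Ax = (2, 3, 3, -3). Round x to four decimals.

c_1 = (4, -4, -4, 2); ‖c_1‖ = 7.2111, so q_1 = (0.5547, -0.5547, -0.5547, 0.2774).
q_1·c_2 = 0.5547·0 + (-0.5547)·2 + (-0.5547)·0 + 0.2774·(-3) = -1.9415.
u_2 = c_2 + 1.9415·q_1 = (1.0769, 0.9231, -1.0769, -2.4615).
‖u_2‖ = 3.0382, so q_2 = (0.3545, 0.3038, -0.3545, -0.8102).
Qᵀb = (-3.0509, 2.9876).
Back-substitute: x_2 = 2.9876/3.0382 = 0.9833.
x_1 = (-3.0509 + 1.9415·0.9833)/7.2111 = -0.1583.

x = (-0.1583, 0.9833)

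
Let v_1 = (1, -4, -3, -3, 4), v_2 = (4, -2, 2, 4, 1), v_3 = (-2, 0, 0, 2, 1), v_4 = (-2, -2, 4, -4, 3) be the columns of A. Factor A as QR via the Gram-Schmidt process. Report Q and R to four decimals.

Q = [[0.1400, 0.6314, -0.6809, -0.2188], [-0.5601, -0.3372, -0.0915, -0.1575], [-0.4201, 0.2943, -0.0931, 0.8533], [-0.4201, 0.6069, 0.5722, -0.3544], [0.5601, 0.1808, 0.4381, 0.2714]], R = [[7.1414, -0.2801, -0.5601, 2.5205], [0.0000, 6.3970, 0.1318, -1.2966], [0.0000, 0.0000, 2.9443, 0.1979], [0.0000, 0.0000, 0.0000, 6.3974]]

v_1 = (1, -4, -3, -3, 4); ‖v_1‖ = 7.1414, so q_1 = (0.1400, -0.5601, -0.4201, -0.4201, 0.5601).
q_1·v_2 = 0.1400·4 + (-0.5601)·(-2) + (-0.4201)·2 + (-0.4201)·4 + 0.5601·1 = -0.2801.
u_2 = v_2 + 0.2801·q_1 = (4.0392, -2.1569, 1.8824, 3.8824, 1.1569).
‖u_2‖ = 6.3970, so q_2 = (0.6314, -0.3372, 0.2943, 0.6069, 0.1808).
q_1·v_3 = 0.1400·(-2) + (-0.5601)·0 + (-0.4201)·0 + (-0.4201)·2 + 0.5601·1 = -0.5601; q_2·v_3 = 0.6314·(-2) + (-0.3372)·0 + 0.2943·0 + 0.6069·2 + 0.1808·1 = 0.1318.
u_3 = v_3 + 0.5601·q_1 − 0.1318·q_2 = (-2.0048, -0.2693, -0.2741, 1.6847, 1.2899).
‖u_3‖ = 2.9443, so q_3 = (-0.6809, -0.0915, -0.0931, 0.5722, 0.4381).
q_1·v_4 = 0.1400·(-2) + (-0.5601)·(-2) + (-0.4201)·4 + (-0.4201)·(-4) + 0.5601·3 = 2.5205; q_2·v_4 = 0.6314·(-2) + (-0.3372)·(-2) + 0.2943·4 + 0.6069·(-4) + 0.1808·3 = -1.2966; q_3·v_4 = (-0.6809)·(-2) + (-0.0915)·(-2) + (-0.0931)·4 + 0.5722·(-4) + 0.4381·3 = 0.1979.
u_4 = v_4 − 2.5205·q_1 + 1.2966·q_2 − 0.1979·q_3 = (-1.3995, -1.0073, 5.4588, -2.2675, 1.7360).
‖u_4‖ = 6.3974, so q_4 = (-0.2188, -0.1575, 0.8533, -0.3544, 0.2714).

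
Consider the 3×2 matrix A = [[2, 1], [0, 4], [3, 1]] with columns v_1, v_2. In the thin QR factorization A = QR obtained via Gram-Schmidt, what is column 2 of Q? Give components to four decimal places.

v_1 = (2, 0, 3); ‖v_1‖ = 3.6056, so q_1 = (0.5547, 0.0000, 0.8321).
q_1·v_2 = 0.5547·1 + 0.0000·4 + 0.8321·1 = 1.3868.
u_2 = v_2 − 1.3868·q_1 = (0.2308, 4.0000, -0.1538).
‖u_2‖ = 4.0096, so q_2 = (0.0576, 0.9976, -0.0384).

q_2 = (0.0576, 0.9976, -0.0384)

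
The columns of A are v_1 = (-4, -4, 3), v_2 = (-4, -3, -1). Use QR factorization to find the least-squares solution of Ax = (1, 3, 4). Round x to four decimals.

v_1 = (-4, -4, 3); ‖v_1‖ = 6.4031, so e_1 = (-0.6247, -0.6247, 0.4685).
e_1·v_2 = (-0.6247)·(-4) + (-0.6247)·(-3) + 0.4685·(-1) = 3.9043.
u_2 = v_2 − 3.9043·e_1 = (-1.5610, -0.5610, -2.8293).
‖u_2‖ = 3.2796, so e_2 = (-0.4760, -0.1710, -0.8627).
Qᵀb = (-0.6247, -4.4398).
Back-substitute: x_2 = -4.4398/3.2796 = -1.3537.
x_1 = (-0.6247 − 3.9043·(-1.3537))/6.4031 = 0.7279.

x = (0.7279, -1.3537)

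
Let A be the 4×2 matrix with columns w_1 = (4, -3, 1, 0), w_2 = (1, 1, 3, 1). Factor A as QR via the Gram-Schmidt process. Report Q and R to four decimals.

Q = [[0.7845, 0.1140], [-0.5883, 0.4332], [0.1961, 0.8435], [0.0000, 0.2964]], R = [[5.0990, 0.7845], [0.0000, 3.3741]]

w_1 = (4, -3, 1, 0); ‖w_1‖ = 5.0990, so q_1 = (0.7845, -0.5883, 0.1961, 0.0000).
q_1·w_2 = 0.7845·1 + (-0.5883)·1 + 0.1961·3 + 0.0000·1 = 0.7845.
u_2 = w_2 − 0.7845·q_1 = (0.3846, 1.4615, 2.8462, 1.0000).
‖u_2‖ = 3.3741, so q_2 = (0.1140, 0.4332, 0.8435, 0.2964).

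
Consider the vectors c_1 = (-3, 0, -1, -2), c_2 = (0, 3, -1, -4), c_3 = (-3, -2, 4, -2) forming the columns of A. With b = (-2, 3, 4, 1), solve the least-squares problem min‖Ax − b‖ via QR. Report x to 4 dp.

c_1 = (-3, 0, -1, -2); ‖c_1‖ = 3.7417, so q_1 = (-0.8018, 0.0000, -0.2673, -0.5345).
q_1·c_2 = (-0.8018)·0 + 0.0000·3 + (-0.2673)·(-1) + (-0.5345)·(-4) = 2.4054.
u_2 = c_2 − 2.4054·q_1 = (1.9286, 3.0000, -0.3571, -2.7143).
‖u_2‖ = 4.4960, so q_2 = (0.4289, 0.6673, -0.0794, -0.6037).
q_1·c_3 = (-0.8018)·(-3) + 0.0000·(-2) + (-0.2673)·4 + (-0.5345)·(-2) = 2.4054; q_2·c_3 = 0.4289·(-3) + 0.6673·(-2) + (-0.0794)·4 + (-0.6037)·(-2) = -1.7317.
u_3 = c_3 − 2.4054·q_1 + 1.7317·q_2 = (-0.3286, -0.8445, 4.5053, -1.7597).
‖u_3‖ = 4.9209, so q_3 = (-0.0668, -0.1716, 0.9155, -0.3576).
Qᵀb = (0.0000, 0.2224, 2.9233).
Back-substitute: x_3 = 2.9233/4.9209 = 0.5940.
x_2 = (0.2224 + 1.7317·0.5940)/4.4960 = 0.2783.
x_1 = (0.0000 − 2.4054·0.2783 − 2.4054·0.5940)/3.7417 = -0.5608.

x = (-0.5608, 0.2783, 0.5940)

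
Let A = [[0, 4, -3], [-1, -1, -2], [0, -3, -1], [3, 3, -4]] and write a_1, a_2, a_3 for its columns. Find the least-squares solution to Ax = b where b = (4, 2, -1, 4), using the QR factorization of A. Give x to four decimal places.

x = (-0.3007, 0.4558, -0.8449)

q_1 = a_1/‖a_1‖ = (0, -1, 0, 3)/3.1623 = (0.0000, -0.3162, 0.0000, 0.9487).
r_{12} = q_1·a_2 = 3.1623.
u_2 = a_2 − 3.1623·q_1 = (4.0000, 0.0000, -3.0000, 0.0000).
‖u_2‖ = 5.0000, so q_2 = (0.8000, 0.0000, -0.6000, 0.0000).
r_{13} = q_1·a_3 = -3.1623; r_{23} = q_2·a_3 = -1.8000.
u_3 = a_3 + 3.1623·q_1 + 1.8000·q_2 = (-1.5600, -3.0000, -2.0800, -1.0000).
‖u_3‖ = 4.0939, so q_3 = (-0.3811, -0.7328, -0.5081, -0.2443).
Qᵀb = (3.1623, 3.8000, -3.4588).
Back-substitute: x_3 = -3.4588/4.0939 = -0.8449.
x_2 = (3.8000 + 1.8000·(-0.8449))/5.0000 = 0.4558.
x_1 = (3.1623 − 3.1623·0.4558 + 3.1623·(-0.8449))/3.1623 = -0.3007.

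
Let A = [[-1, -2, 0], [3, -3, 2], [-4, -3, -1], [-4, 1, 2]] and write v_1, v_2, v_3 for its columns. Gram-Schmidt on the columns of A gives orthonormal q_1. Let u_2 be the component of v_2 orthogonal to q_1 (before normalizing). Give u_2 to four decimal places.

v_1 = (-1, 3, -4, -4); ‖v_1‖ = 6.4807, so q_1 = (-0.1543, 0.4629, -0.6172, -0.6172).
q_1·v_2 = (-0.1543)·(-2) + 0.4629·(-3) + (-0.6172)·(-3) + (-0.6172)·1 = 0.1543.
u_2 = v_2 − 0.1543·q_1 = (-1.9762, -3.0714, -2.9048, 1.0952).

u_2 = (-1.9762, -3.0714, -2.9048, 1.0952)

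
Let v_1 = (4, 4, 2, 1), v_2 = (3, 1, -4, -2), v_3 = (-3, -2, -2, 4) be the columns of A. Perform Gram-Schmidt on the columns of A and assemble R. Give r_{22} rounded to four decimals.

v_1 = (4, 4, 2, 1); ‖v_1‖ = 6.0828, so e_1 = (0.6576, 0.6576, 0.3288, 0.1644).
e_1·v_2 = 0.6576·3 + 0.6576·1 + 0.3288·(-4) + 0.1644·(-2) = 0.9864.
u_2 = v_2 − 0.9864·e_1 = (2.3514, 0.3514, -4.3243, -2.1622).
r_{22} = ‖u_2‖ = 5.3877.

r_{22} = 5.3877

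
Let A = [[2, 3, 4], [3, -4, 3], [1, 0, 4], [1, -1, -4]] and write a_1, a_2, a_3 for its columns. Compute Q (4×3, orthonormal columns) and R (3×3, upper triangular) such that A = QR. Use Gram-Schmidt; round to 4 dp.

Q = [[0.5164, 0.8250, -0.0591], [0.7746, -0.5453, 0.1720], [0.2582, 0.0979, 0.4673], [0.2582, -0.1119, -0.8652]], R = [[3.8730, -1.8074, 4.3894], [0.0000, 4.7679, 2.5028], [0.0000, 0.0000, 5.6097]]

a_1 = (2, 3, 1, 1); ‖a_1‖ = 3.8730, so q_1 = (0.5164, 0.7746, 0.2582, 0.2582).
q_1·a_2 = 0.5164·3 + 0.7746·(-4) + 0.2582·0 + 0.2582·(-1) = -1.8074.
u_2 = a_2 + 1.8074·q_1 = (3.9333, -2.6000, 0.4667, -0.5333).
‖u_2‖ = 4.7679, so q_2 = (0.8250, -0.5453, 0.0979, -0.1119).
q_1·a_3 = 0.5164·4 + 0.7746·3 + 0.2582·4 + 0.2582·(-4) = 4.3894; q_2·a_3 = 0.8250·4 + (-0.5453)·3 + 0.0979·4 + (-0.1119)·(-4) = 2.5028.
u_3 = a_3 − 4.3894·q_1 − 2.5028·q_2 = (-0.3314, 0.9648, 2.6217, -4.8534).
‖u_3‖ = 5.6097, so q_3 = (-0.0591, 0.1720, 0.4673, -0.8652).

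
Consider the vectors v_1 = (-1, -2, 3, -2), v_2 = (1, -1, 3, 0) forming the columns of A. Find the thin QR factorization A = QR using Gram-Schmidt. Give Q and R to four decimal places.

Q = [[-0.2357, 0.6667], [-0.4714, 0.0476], [0.7071, 0.5714], [-0.4714, 0.4762]], R = [[4.2426, 2.3570], [0.0000, 2.3333]]

v_1 = (-1, -2, 3, -2); ‖v_1‖ = 4.2426, so e_1 = (-0.2357, -0.4714, 0.7071, -0.4714).
e_1·v_2 = (-0.2357)·1 + (-0.4714)·(-1) + 0.7071·3 + (-0.4714)·0 = 2.3570.
u_2 = v_2 − 2.3570·e_1 = (1.5556, 0.1111, 1.3333, 1.1111).
‖u_2‖ = 2.3333, so e_2 = (0.6667, 0.0476, 0.5714, 0.4762).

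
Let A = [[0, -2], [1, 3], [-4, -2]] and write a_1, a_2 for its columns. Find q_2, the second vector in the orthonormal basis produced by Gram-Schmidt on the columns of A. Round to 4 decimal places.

q_1 = a_1/‖a_1‖ = (0, 1, -4)/4.1231 = (0.0000, 0.2425, -0.9701).
r_{12} = q_1·a_2 = 2.6679.
u_2 = a_2 − 2.6679·q_1 = (-2.0000, 2.3529, 0.5882).
‖u_2‖ = 3.1436, so q_2 = (-0.6362, 0.7485, 0.1871).

q_2 = (-0.6362, 0.7485, 0.1871)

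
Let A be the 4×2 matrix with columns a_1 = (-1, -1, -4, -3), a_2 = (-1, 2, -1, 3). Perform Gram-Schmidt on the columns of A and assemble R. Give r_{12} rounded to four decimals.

r_{12} = -1.1547

a_1 = (-1, -1, -4, -3); ‖a_1‖ = 5.1962, so q_1 = (-0.1925, -0.1925, -0.7698, -0.5774).
r_{12} = q_1·a_2 = -1.1547.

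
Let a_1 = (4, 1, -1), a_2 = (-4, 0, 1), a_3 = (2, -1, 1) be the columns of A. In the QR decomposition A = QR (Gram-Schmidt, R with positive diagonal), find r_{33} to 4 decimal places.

r_{33} = 1.4552

a_1 = (4, 1, -1); ‖a_1‖ = 4.2426, so e_1 = (0.9428, 0.2357, -0.2357).
e_1·a_2 = 0.9428·(-4) + 0.2357·0 + (-0.2357)·1 = -4.0069.
u_2 = a_2 + 4.0069·e_1 = (-0.2222, 0.9444, 0.0556).
‖u_2‖ = 0.9718, so e_2 = (-0.2287, 0.9718, 0.0572).
e_1·a_3 = 0.9428·2 + 0.2357·(-1) + (-0.2357)·1 = 1.4142; e_2·a_3 = (-0.2287)·2 + 0.9718·(-1) + 0.0572·1 = -1.3720.
u_3 = a_3 − 1.4142·e_1 + 1.3720·e_2 = (0.3529, 0.0000, 1.4118).
r_{33} = ‖u_3‖ = 1.4552.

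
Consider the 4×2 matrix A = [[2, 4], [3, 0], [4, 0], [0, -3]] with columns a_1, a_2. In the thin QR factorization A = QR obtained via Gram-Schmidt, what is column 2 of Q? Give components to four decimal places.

q_1 = a_1/‖a_1‖ = (2, 3, 4, 0)/5.3852 = (0.3714, 0.5571, 0.7428, 0.0000).
r_{12} = q_1·a_2 = 1.4856.
u_2 = a_2 − 1.4856·q_1 = (3.4483, -0.8276, -1.1034, -3.0000).
‖u_2‖ = 4.7742, so q_2 = (0.7223, -0.1733, -0.2311, -0.6284).

q_2 = (0.7223, -0.1733, -0.2311, -0.6284)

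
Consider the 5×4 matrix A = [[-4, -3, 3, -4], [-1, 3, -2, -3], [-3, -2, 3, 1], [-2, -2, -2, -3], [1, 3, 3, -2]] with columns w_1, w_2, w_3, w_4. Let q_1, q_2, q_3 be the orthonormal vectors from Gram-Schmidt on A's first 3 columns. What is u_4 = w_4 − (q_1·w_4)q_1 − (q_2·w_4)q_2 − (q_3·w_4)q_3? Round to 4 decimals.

u_4 = (-1.7735, 0.5870, 2.7152, -1.6417, -1.6449)

w_1 = (-4, -1, -3, -2, 1); ‖w_1‖ = 5.5678, so q_1 = (-0.7184, -0.1796, -0.5388, -0.3592, 0.1796).
q_1·w_2 = (-0.7184)·(-3) + (-0.1796)·3 + (-0.5388)·(-2) + (-0.3592)·(-2) + 0.1796·3 = 3.9513.
u_2 = w_2 − 3.9513·q_1 = (-0.1613, 3.7097, 0.1290, -0.5806, 2.2903).
‖u_2‖ = 4.4031, so q_2 = (-0.0366, 0.8425, 0.0293, -0.1319, 0.5202).
q_1·w_3 = (-0.7184)·3 + (-0.1796)·(-2) + (-0.5388)·3 + (-0.3592)·(-2) + 0.1796·3 = -2.1553; q_2·w_3 = (-0.0366)·3 + 0.8425·(-2) + 0.0293·3 + (-0.1319)·(-2) + 0.5202·3 = 0.1172.
u_3 = w_3 + 2.1553·q_1 − 0.1172·q_2 = (1.4559, -2.4859, 1.8353, -2.7587, 3.3261).
‖u_3‖ = 5.5083, so q_3 = (0.2643, -0.4513, 0.3332, -0.5008, 0.6038).
q_1·w_4 = (-0.7184)·(-4) + (-0.1796)·(-3) + (-0.5388)·1 + (-0.3592)·(-3) + 0.1796·(-2) = 3.5921; q_2·w_4 = (-0.0366)·(-4) + 0.8425·(-3) + 0.0293·1 + (-0.1319)·(-3) + 0.5202·(-2) = -2.9964; q_3·w_4 = 0.2643·(-4) + (-0.4513)·(-3) + 0.3332·1 + (-0.5008)·(-3) + 0.6038·(-2) = 0.9246.
u_4 = w_4 − 3.5921·q_1 + 2.9964·q_2 − 0.9246·q_3 = (-1.7735, 0.5870, 2.7152, -1.6417, -1.6449).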